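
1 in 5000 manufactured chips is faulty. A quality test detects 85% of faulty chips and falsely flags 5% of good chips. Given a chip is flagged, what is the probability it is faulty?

Let D = the rare event, + = positive/flagged.
P(D) = 1/5000
P(+|D) = 85/100 = 17/20
P(+|D') = 5/100 = 1/20
P(+) = P(+|D)P(D) + P(+|D')P(D')
     = \frac{17}{20} × \frac{1}{5000} + \frac{1}{20} × \frac{4999}{5000}
     = \frac{627}{12500}
P(D|+) = P(+|D)P(D)/P(+) = \frac{17}{5016}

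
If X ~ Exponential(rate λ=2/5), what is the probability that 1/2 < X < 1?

P(1/2 < X < 1) = ∫_{1/2}^{1} f(x) dx
where f(x) = \frac{2 e^{- \frac{2 x}{5}}}{5}
= - \frac{1 - e^{\frac{1}{5}}}{e^{\frac{2}{5}}}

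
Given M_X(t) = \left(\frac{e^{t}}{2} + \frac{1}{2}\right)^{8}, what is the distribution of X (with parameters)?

The MGF M(t) = \left(\frac{e^{t}}{2} + \frac{1}{2}\right)^{8} is the standard form for the Binomial distribution.
Comparing with the known MGF formula identifies: Binomial(n=8, p=1/2)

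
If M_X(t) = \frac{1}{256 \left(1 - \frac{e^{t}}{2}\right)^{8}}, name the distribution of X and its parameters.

The MGF M(t) = \frac{1}{256 \left(1 - \frac{e^{t}}{2}\right)^{8}} is the standard form for the NegativeBinomial distribution.
Comparing with the known MGF formula identifies: NegBin(r=8, p=1/2), X = failures before r-th success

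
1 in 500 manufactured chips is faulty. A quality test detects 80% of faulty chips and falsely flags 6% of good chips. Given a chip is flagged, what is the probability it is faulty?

Let D = the rare event, + = positive/flagged.
P(D) = 1/500
P(+|D) = 80/100 = 4/5
P(+|D') = 6/100 = 3/50
P(+) = P(+|D)P(D) + P(+|D')P(D')
     = \frac{4}{5} × \frac{1}{500} + \frac{3}{50} × \frac{499}{500}
     = \frac{1537}{25000}
P(D|+) = P(+|D)P(D)/P(+) = \frac{40}{1537}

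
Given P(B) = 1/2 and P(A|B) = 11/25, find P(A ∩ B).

By definition, P(A|B) = P(A ∩ B) / P(B)
So P(A ∩ B) = P(A|B) × P(B)
= 11/25 × 1/2
= 11/50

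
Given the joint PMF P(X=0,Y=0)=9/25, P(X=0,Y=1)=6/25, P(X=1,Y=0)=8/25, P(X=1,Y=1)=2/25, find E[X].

First find marginal of X:
P(X=0) = 3/5
P(X=1) = 2/5
E[X] = 0 × 3/5 + 1 × 2/5 = 2/5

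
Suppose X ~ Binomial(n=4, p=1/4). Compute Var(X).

For X ~ Binomial(n=4, p=1/4):
Var(X) = \frac{3}{4}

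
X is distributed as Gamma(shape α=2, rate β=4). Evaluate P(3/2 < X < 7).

P(3/2 < X < 7) = ∫_{3/2}^{7} f(x) dx
where f(x) = 16 x e^{- 4 x}
= \frac{-29 + 7 e^{22}}{e^{28}}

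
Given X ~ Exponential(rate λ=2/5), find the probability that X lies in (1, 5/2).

P(1 < X < 5/2) = ∫_{1}^{5/2} f(x) dx
where f(x) = \frac{2 e^{- \frac{2 x}{5}}}{5}
= - \frac{1}{e} + e^{- \frac{2}{5}}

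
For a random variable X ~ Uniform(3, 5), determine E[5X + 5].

For X ~ Uniform(3, 5):
E[X] = 4
E[5X + 5] = 5 × E[X] + 5 = 25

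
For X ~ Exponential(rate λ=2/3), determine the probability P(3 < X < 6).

P(3 < X < 6) = ∫_{3}^{6} f(x) dx
where f(x) = \frac{2 e^{- \frac{2 x}{3}}}{3}
= - \frac{1 - e^{2}}{e^{4}}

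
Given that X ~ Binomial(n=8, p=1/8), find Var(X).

For X ~ Binomial(n=8, p=1/8):
Var(X) = \frac{7}{8}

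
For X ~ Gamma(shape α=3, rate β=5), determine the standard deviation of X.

For X ~ Gamma(shape α=3, rate β=5):
Var(X) = \frac{3}{25}
SD(X) = √(Var(X)) = √(\frac{3}{25}) = \frac{\sqrt{3}}{5}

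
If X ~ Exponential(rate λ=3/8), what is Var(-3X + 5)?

For X ~ Exponential(rate λ=3/8):
Var(X) = \frac{64}{9}
Var(-3X + 5) = (-3)² × Var(X) = 9 × \frac{64}{9} = 64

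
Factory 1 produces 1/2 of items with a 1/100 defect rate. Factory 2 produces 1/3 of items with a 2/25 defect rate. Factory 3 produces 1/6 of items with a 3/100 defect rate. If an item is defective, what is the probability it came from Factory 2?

Using Bayes' theorem:
P(F1) = 1/2, P(D|F1) = 1/100
P(F2) = 1/3, P(D|F2) = 2/25
P(F3) = 1/6, P(D|F3) = 3/100
P(D) = P(D|F1)P(F1) + P(D|F2)P(F2) + P(D|F3)P(F3)
     = \frac{11}{300}
P(F2|D) = P(D|F2)P(F2) / P(D)
= \frac{8}{11}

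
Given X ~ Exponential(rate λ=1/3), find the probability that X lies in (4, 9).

P(4 < X < 9) = ∫_{4}^{9} f(x) dx
where f(x) = \frac{e^{- \frac{x}{3}}}{3}
= - \frac{1}{e^{3}} + e^{- \frac{4}{3}}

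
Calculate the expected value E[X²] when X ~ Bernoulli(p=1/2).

Using the identity E[X²] = Var(X) + (E[X])²:
E[X] = \frac{1}{2}
Var(X) = \frac{1}{4}
E[X²] = \frac{1}{4} + (\frac{1}{2})²
= \frac{1}{2}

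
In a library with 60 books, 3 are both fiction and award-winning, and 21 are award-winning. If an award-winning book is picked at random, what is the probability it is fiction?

P(A ∩ B) = 3/60 = 1/20
P(B) = 21/60 = 7/20
P(A|B) = P(A ∩ B) / P(B) = (1/20) / (7/20) = 1/7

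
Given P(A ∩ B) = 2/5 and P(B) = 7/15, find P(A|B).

P(A|B) = P(A ∩ B) / P(B)
= (2/5) / (7/15)
= 6/7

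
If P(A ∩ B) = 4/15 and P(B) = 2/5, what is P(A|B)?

P(A|B) = P(A ∩ B) / P(B)
= (4/15) / (2/5)
= 2/3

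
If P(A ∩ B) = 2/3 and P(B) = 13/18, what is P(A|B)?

P(A|B) = P(A ∩ B) / P(B)
= (2/3) / (13/18)
= 12/13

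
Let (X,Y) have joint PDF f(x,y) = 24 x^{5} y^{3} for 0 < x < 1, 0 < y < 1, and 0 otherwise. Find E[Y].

E[Y] = ∫_0^1 ∫_0^1 y × f(x,y) dx dy
= \frac{4}{5}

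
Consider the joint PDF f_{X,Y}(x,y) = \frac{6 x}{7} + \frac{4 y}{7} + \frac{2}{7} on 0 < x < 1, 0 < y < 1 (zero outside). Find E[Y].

E[Y] = ∫_0^1 ∫_0^1 y × f(x,y) dx dy
= \frac{23}{42}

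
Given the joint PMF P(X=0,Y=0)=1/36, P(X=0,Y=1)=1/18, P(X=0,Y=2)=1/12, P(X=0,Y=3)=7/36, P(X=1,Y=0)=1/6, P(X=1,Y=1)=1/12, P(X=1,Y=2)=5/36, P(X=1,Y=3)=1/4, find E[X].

First find marginal of X:
P(X=0) = 13/36
P(X=1) = 23/36
E[X] = 0 × 13/36 + 1 × 23/36 = 23/36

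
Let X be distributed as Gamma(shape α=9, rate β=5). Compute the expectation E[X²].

Using the identity E[X²] = Var(X) + (E[X])²:
E[X] = \frac{9}{5}
Var(X) = \frac{9}{25}
E[X²] = \frac{9}{25} + (\frac{9}{5})²
= \frac{18}{5}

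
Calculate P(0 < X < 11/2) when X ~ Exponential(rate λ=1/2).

P(0 < X < 11/2) = ∫_{0}^{11/2} f(x) dx
where f(x) = \frac{e^{- \frac{x}{2}}}{2}
= 1 - e^{- \frac{11}{4}}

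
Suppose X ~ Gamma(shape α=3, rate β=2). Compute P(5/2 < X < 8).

P(5/2 < X < 8) = ∫_{5/2}^{8} f(x) dx
where f(x) = 4 x^{2} e^{- 2 x}
= \frac{-290 + 37 e^{11}}{2 e^{16}}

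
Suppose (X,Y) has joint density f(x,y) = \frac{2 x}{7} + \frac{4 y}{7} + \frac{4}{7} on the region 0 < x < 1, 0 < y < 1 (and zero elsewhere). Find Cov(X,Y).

E[XY] = ∫∫ xy × f(x,y) dx dy = \frac{2}{7}
E[X] = \frac{11}{21}
E[Y] = \frac{23}{42}
Cov(X,Y) = E[XY] - E[X]E[Y] = - \frac{1}{882}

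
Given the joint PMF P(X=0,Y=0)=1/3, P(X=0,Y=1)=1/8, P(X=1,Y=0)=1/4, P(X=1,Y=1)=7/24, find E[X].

First find marginal of X:
P(X=0) = 11/24
P(X=1) = 13/24
E[X] = 0 × 11/24 + 1 × 13/24 = 13/24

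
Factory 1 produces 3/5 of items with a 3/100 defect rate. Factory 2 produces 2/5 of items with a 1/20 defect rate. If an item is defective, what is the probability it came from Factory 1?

Using Bayes' theorem:
P(F1) = 3/5, P(D|F1) = 3/100
P(F2) = 2/5, P(D|F2) = 1/20
P(D) = P(D|F1)P(F1) + P(D|F2)P(F2)
     = \frac{19}{500}
P(F1|D) = P(D|F1)P(F1) / P(D)
= \frac{9}{19}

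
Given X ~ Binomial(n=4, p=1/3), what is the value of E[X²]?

Using the identity E[X²] = Var(X) + (E[X])²:
E[X] = \frac{4}{3}
Var(X) = \frac{8}{9}
E[X²] = \frac{8}{9} + (\frac{4}{3})²
= \frac{8}{3}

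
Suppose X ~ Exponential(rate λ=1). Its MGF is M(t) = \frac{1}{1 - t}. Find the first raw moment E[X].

To find E[X], compute M^(1)(0):
M^(1)(t) = \frac{1}{\left(1 - t\right)^{2}}
M^(1)(0) = 1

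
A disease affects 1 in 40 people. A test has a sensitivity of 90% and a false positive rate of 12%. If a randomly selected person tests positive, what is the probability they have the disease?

Let D = the rare event, + = positive/flagged.
P(D) = 1/40
P(+|D) = 90/100 = 9/10
P(+|D') = 12/100 = 3/25
P(+) = P(+|D)P(D) + P(+|D')P(D')
     = \frac{9}{10} × \frac{1}{40} + \frac{3}{25} × \frac{39}{40}
     = \frac{279}{2000}
P(D|+) = P(+|D)P(D)/P(+) = \frac{5}{31}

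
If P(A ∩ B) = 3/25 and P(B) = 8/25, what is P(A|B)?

P(A|B) = P(A ∩ B) / P(B)
= (3/25) / (8/25)
= 3/8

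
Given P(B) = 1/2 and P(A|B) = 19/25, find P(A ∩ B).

By definition, P(A|B) = P(A ∩ B) / P(B)
So P(A ∩ B) = P(A|B) × P(B)
= 19/25 × 1/2
= 19/50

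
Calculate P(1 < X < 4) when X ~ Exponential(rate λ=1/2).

P(1 < X < 4) = ∫_{1}^{4} f(x) dx
where f(x) = \frac{e^{- \frac{x}{2}}}{2}
= - \frac{1}{e^{2}} + e^{- \frac{1}{2}}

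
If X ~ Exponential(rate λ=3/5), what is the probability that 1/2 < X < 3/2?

P(1/2 < X < 3/2) = ∫_{1/2}^{3/2} f(x) dx
where f(x) = \frac{3 e^{- \frac{3 x}{5}}}{5}
= - \frac{1 - e^{\frac{3}{5}}}{e^{\frac{9}{10}}}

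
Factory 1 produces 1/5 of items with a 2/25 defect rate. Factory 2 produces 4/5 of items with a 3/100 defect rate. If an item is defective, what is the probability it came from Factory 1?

Using Bayes' theorem:
P(F1) = 1/5, P(D|F1) = 2/25
P(F2) = 4/5, P(D|F2) = 3/100
P(D) = P(D|F1)P(F1) + P(D|F2)P(F2)
     = \frac{1}{25}
P(F1|D) = P(D|F1)P(F1) / P(D)
= \frac{2}{5}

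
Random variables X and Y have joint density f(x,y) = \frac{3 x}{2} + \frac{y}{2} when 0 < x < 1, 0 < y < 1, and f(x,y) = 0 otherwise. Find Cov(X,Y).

E[XY] = ∫∫ xy × f(x,y) dx dy = \frac{1}{3}
E[X] = \frac{5}{8}
E[Y] = \frac{13}{24}
Cov(X,Y) = E[XY] - E[X]E[Y] = - \frac{1}{192}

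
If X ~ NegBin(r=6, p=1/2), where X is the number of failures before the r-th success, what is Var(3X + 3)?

For X ~ NegBin(r=6, p=1/2), where X is the number of failures before the r-th success:
Var(X) = 12
Var(3X + 3) = (3)² × Var(X) = 9 × 12 = 108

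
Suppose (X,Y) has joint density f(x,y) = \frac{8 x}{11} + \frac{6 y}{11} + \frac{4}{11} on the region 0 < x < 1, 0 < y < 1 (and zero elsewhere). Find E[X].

E[X] = ∫_0^1 ∫_0^1 x × f(x,y) dy dx
= ∫_0^1 ∫_0^1 x × (\frac{8 x}{11} + \frac{6 y}{11} + \frac{4}{11}) dy dx
= \frac{37}{66}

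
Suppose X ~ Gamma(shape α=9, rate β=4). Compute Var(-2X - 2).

For X ~ Gamma(shape α=9, rate β=4):
Var(X) = \frac{9}{16}
Var(-2X - 2) = (-2)² × Var(X) = 4 × \frac{9}{16} = \frac{9}{4}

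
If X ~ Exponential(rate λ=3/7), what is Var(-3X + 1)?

For X ~ Exponential(rate λ=3/7):
Var(X) = \frac{49}{9}
Var(-3X + 1) = (-3)² × Var(X) = 9 × \frac{49}{9} = 49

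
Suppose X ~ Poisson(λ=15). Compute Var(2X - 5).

For X ~ Poisson(λ=15):
Var(X) = 15
Var(2X - 5) = (2)² × Var(X) = 4 × 15 = 60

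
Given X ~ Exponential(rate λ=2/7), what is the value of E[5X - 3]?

For X ~ Exponential(rate λ=2/7):
E[X] = \frac{7}{2}
E[5X - 3] = 5 × E[X] - 3 = \frac{29}{2}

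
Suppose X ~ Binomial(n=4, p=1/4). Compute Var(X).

For X ~ Binomial(n=4, p=1/4):
Var(X) = \frac{3}{4}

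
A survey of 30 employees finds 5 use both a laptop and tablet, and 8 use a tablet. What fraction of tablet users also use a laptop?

P(A ∩ B) = 5/30 = 1/6
P(B) = 8/30 = 4/15
P(A|B) = P(A ∩ B) / P(B) = (1/6) / (4/15) = 5/8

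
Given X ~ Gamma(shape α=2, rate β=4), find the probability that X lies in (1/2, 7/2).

P(1/2 < X < 7/2) = ∫_{1/2}^{7/2} f(x) dx
where f(x) = 16 x e^{- 4 x}
= \frac{3 \left(-5 + e^{12}\right)}{e^{14}}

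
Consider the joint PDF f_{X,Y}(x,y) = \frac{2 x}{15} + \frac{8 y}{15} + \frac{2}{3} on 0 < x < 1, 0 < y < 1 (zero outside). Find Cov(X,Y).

E[XY] = ∫∫ xy × f(x,y) dx dy = \frac{5}{18}
E[X] = \frac{23}{45}
E[Y] = \frac{49}{90}
Cov(X,Y) = E[XY] - E[X]E[Y] = - \frac{1}{2025}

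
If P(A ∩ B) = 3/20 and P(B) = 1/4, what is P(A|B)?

P(A|B) = P(A ∩ B) / P(B)
= (3/20) / (1/4)
= 3/5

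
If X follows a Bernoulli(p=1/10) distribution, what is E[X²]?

Using the identity E[X²] = Var(X) + (E[X])²:
E[X] = \frac{1}{10}
Var(X) = \frac{9}{100}
E[X²] = \frac{9}{100} + (\frac{1}{10})²
= \frac{1}{10}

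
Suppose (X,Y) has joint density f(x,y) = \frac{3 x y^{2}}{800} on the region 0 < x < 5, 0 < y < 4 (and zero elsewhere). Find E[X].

f_X(x) = ∫_0^4 \frac{3 x y^{2}}{800} dy = \frac{2 x}{25}
E[X] = ∫_0^5 x × (\frac{2 x}{25}) dx = \frac{10}{3}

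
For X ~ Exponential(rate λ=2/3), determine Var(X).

For X ~ Exponential(rate λ=2/3):
Var(X) = \frac{9}{4}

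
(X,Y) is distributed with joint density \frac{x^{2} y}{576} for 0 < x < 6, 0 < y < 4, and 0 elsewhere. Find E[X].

f_X(x) = ∫_0^4 \frac{x^{2} y}{576} dy = \frac{x^{2}}{72}
E[X] = ∫_0^6 x × (\frac{x^{2}}{72}) dx = \frac{9}{2}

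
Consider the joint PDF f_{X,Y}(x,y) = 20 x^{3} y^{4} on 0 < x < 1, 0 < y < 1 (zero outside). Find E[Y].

E[Y] = ∫_0^1 ∫_0^1 y × f(x,y) dx dy
= \frac{5}{6}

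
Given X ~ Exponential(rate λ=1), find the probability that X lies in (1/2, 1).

P(1/2 < X < 1) = ∫_{1/2}^{1} f(x) dx
where f(x) = e^{- x}
= - \frac{1}{e} + e^{- \frac{1}{2}}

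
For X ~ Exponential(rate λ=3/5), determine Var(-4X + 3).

For X ~ Exponential(rate λ=3/5):
Var(X) = \frac{25}{9}
Var(-4X + 3) = (-4)² × Var(X) = 16 × \frac{25}{9} = \frac{400}{9}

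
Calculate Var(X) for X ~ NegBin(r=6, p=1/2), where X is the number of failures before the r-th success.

For X ~ NegBin(r=6, p=1/2), where X is the number of failures before the r-th success:
Var(X) = 12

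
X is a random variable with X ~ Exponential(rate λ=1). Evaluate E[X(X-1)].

E[X(X-1)] = E[X² - X] = E[X²] - E[X]
E[X] = 1
E[X²] = Var(X) + (E[X])² = 1 + (1)² = 2
E[X(X-1)] = 2 - 1 = 1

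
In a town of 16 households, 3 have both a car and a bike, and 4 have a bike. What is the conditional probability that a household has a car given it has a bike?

P(A ∩ B) = 3/16
P(B) = 4/16 = 1/4
P(A|B) = P(A ∩ B) / P(B) = (3/16) / (1/4) = 3/4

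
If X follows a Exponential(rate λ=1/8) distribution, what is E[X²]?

Using the identity E[X²] = Var(X) + (E[X])²:
E[X] = 8
Var(X) = 64
E[X²] = 64 + (8)²
= 128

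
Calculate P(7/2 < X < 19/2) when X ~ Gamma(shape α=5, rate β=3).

P(7/2 < X < 19/2) = ∫_{7/2}^{19/2} f(x) dx
where f(x) = \frac{81 x^{4} e^{- 3 x}}{8}
= \frac{-4068275 + 98051 e^{18}}{128 e^{\frac{57}{2}}}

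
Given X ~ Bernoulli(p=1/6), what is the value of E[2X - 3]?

For X ~ Bernoulli(p=1/6):
E[X] = \frac{1}{6}
E[2X - 3] = 2 × E[X] - 3 = - \frac{8}{3}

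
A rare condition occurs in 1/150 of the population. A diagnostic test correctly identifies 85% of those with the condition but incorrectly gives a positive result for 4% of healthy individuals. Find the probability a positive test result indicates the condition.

Let D = the rare event, + = positive/flagged.
P(D) = 1/150
P(+|D) = 85/100 = 17/20
P(+|D') = 4/100 = 1/25
P(+) = P(+|D)P(D) + P(+|D')P(D')
     = \frac{17}{20} × \frac{1}{150} + \frac{1}{25} × \frac{149}{150}
     = \frac{227}{5000}
P(D|+) = P(+|D)P(D)/P(+) = \frac{85}{681}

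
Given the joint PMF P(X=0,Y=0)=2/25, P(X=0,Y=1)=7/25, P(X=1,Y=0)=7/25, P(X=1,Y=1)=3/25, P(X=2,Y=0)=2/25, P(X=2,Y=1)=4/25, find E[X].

First find marginal of X:
P(X=0) = 9/25
P(X=1) = 2/5
P(X=2) = 6/25
E[X] = 0 × 9/25 + 1 × 2/5 + 2 × 6/25 = 22/25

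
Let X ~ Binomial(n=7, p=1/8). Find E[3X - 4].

For X ~ Binomial(n=7, p=1/8):
E[X] = \frac{7}{8}
E[3X - 4] = 3 × E[X] - 4 = - \frac{11}{8}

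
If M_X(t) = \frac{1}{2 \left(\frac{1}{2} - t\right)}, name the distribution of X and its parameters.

The MGF M(t) = \frac{1}{2 \left(\frac{1}{2} - t\right)} is the standard form for the Exponential distribution.
Comparing with the known MGF formula identifies: Exponential(rate λ=1/2)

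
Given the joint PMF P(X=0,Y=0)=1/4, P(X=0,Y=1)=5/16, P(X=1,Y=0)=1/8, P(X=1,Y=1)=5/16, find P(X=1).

P(X=1) = P(X=1,Y=0) + P(X=1,Y=1)
= 1/8 + 5/16
= 7/16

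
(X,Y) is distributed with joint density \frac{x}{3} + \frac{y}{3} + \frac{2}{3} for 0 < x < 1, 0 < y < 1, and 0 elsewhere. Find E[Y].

E[Y] = ∫_0^1 ∫_0^1 y × f(x,y) dx dy
= \frac{19}{36}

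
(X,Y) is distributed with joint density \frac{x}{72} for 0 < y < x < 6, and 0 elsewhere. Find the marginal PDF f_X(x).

f_X(x) = ∫_0^x \frac{x}{72} dy = \frac{x^{2}}{72}
for 0 < x < 6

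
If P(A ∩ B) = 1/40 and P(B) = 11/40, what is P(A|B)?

P(A|B) = P(A ∩ B) / P(B)
= (1/40) / (11/40)
= 1/11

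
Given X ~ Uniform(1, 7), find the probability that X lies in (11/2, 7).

P(11/2 < X < 7) = ∫_{11/2}^{7} f(x) dx
where f(x) = \frac{1}{6}
= \frac{1}{4}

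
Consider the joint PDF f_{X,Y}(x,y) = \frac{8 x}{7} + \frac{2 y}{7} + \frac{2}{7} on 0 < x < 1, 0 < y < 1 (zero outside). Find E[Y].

E[Y] = ∫_0^1 ∫_0^1 y × f(x,y) dx dy
= \frac{11}{21}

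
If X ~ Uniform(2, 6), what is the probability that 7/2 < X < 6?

P(7/2 < X < 6) = ∫_{7/2}^{6} f(x) dx
where f(x) = \frac{1}{4}
= \frac{5}{8}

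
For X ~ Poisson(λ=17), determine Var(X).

For X ~ Poisson(λ=17):
Var(X) = 17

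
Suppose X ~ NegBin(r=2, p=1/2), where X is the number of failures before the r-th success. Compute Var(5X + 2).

For X ~ NegBin(r=2, p=1/2), where X is the number of failures before the r-th success:
Var(X) = 4
Var(5X + 2) = (5)² × Var(X) = 25 × 4 = 100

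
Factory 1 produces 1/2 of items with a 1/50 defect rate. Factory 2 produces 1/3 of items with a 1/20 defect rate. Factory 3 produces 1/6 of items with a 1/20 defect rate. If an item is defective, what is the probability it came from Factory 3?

Using Bayes' theorem:
P(F1) = 1/2, P(D|F1) = 1/50
P(F2) = 1/3, P(D|F2) = 1/20
P(F3) = 1/6, P(D|F3) = 1/20
P(D) = P(D|F1)P(F1) + P(D|F2)P(F2) + P(D|F3)P(F3)
     = \frac{7}{200}
P(F3|D) = P(D|F3)P(F3) / P(D)
= \frac{5}{21}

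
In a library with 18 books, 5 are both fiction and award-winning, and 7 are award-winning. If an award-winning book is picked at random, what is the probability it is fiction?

P(A ∩ B) = 5/18
P(B) = 7/18
P(A|B) = P(A ∩ B) / P(B) = (5/18) / (7/18) = 5/7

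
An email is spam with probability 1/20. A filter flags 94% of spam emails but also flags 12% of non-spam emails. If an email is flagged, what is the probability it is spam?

Let D = the rare event, + = positive/flagged.
P(D) = 1/20
P(+|D) = 94/100 = 47/50
P(+|D') = 12/100 = 3/25
P(+) = P(+|D)P(D) + P(+|D')P(D')
     = \frac{47}{50} × \frac{1}{20} + \frac{3}{25} × \frac{19}{20}
     = \frac{161}{1000}
P(D|+) = P(+|D)P(D)/P(+) = \frac{47}{161}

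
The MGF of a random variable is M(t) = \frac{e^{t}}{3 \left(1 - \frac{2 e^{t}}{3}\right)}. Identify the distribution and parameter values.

The MGF M(t) = \frac{e^{t}}{3 \left(1 - \frac{2 e^{t}}{3}\right)} is the standard form for the Geometric distribution.
Comparing with the known MGF formula identifies: Geometric(p=1/3), X = trial number of first success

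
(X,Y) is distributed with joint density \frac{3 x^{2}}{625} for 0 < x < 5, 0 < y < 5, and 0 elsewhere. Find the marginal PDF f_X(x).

f_X(x) = ∫_0^5 f(x,y) dy
= ∫_0^5 \frac{3 x^{2}}{625} dy
= \frac{3 x^{2}}{125} for 0 < x < 5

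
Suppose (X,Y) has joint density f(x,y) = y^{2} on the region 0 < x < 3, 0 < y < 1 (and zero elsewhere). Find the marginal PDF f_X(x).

f_X(x) = ∫_0^1 f(x,y) dy
= ∫_0^1 y^{2} dy
= \frac{1}{3} for 0 < x < 3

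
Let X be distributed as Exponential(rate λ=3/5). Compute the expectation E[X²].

Using the identity E[X²] = Var(X) + (E[X])²:
E[X] = \frac{5}{3}
Var(X) = \frac{25}{9}
E[X²] = \frac{25}{9} + (\frac{5}{3})²
= \frac{50}{9}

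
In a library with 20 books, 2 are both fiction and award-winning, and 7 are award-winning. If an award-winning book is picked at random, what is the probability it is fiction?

P(A ∩ B) = 2/20 = 1/10
P(B) = 7/20
P(A|B) = P(A ∩ B) / P(B) = (1/10) / (7/20) = 2/7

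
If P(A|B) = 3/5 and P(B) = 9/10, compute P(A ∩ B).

By definition, P(A|B) = P(A ∩ B) / P(B)
So P(A ∩ B) = P(A|B) × P(B)
= 3/5 × 9/10
= 27/50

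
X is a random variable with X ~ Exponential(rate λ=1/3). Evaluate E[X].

For X ~ Exponential(rate λ=1/3), the expected value is:
E[X] = 3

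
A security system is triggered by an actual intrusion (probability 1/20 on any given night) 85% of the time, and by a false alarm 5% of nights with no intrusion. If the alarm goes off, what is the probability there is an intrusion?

Let D = the rare event, + = positive/flagged.
P(D) = 1/20
P(+|D) = 85/100 = 17/20
P(+|D') = 5/100 = 1/20
P(+) = P(+|D)P(D) + P(+|D')P(D')
     = \frac{17}{20} × \frac{1}{20} + \frac{1}{20} × \frac{19}{20}
     = \frac{9}{100}
P(D|+) = P(+|D)P(D)/P(+) = \frac{17}{36}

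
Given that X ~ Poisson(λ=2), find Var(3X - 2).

For X ~ Poisson(λ=2):
Var(X) = 2
Var(3X - 2) = (3)² × Var(X) = 9 × 2 = 18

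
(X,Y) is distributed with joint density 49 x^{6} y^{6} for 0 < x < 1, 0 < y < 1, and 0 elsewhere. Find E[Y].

E[Y] = ∫_0^1 ∫_0^1 y × f(x,y) dx dy
= \frac{7}{8}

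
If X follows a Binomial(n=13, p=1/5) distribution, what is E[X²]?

Using the identity E[X²] = Var(X) + (E[X])²:
E[X] = \frac{13}{5}
Var(X) = \frac{52}{25}
E[X²] = \frac{52}{25} + (\frac{13}{5})²
= \frac{221}{25}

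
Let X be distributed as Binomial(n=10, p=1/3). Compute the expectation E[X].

For X ~ Binomial(n=10, p=1/3), the expected value is:
E[X] = \frac{10}{3}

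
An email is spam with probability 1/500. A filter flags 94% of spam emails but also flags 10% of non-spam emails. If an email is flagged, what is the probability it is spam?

Let D = the rare event, + = positive/flagged.
P(D) = 1/500
P(+|D) = 94/100 = 47/50
P(+|D') = 10/100 = 1/10
P(+) = P(+|D)P(D) + P(+|D')P(D')
     = \frac{47}{50} × \frac{1}{500} + \frac{1}{10} × \frac{499}{500}
     = \frac{1271}{12500}
P(D|+) = P(+|D)P(D)/P(+) = \frac{47}{2542}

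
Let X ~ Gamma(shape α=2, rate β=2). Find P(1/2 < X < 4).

P(1/2 < X < 4) = ∫_{1/2}^{4} f(x) dx
where f(x) = 4 x e^{- 2 x}
= \frac{-9 + 2 e^{7}}{e^{8}}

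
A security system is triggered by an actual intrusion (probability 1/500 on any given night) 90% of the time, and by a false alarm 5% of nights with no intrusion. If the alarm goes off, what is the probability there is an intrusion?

Let D = the rare event, + = positive/flagged.
P(D) = 1/500
P(+|D) = 90/100 = 9/10
P(+|D') = 5/100 = 1/20
P(+) = P(+|D)P(D) + P(+|D')P(D')
     = \frac{9}{10} × \frac{1}{500} + \frac{1}{20} × \frac{499}{500}
     = \frac{517}{10000}
P(D|+) = P(+|D)P(D)/P(+) = \frac{18}{517}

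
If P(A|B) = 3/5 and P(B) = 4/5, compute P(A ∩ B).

By definition, P(A|B) = P(A ∩ B) / P(B)
So P(A ∩ B) = P(A|B) × P(B)
= 3/5 × 4/5
= 12/25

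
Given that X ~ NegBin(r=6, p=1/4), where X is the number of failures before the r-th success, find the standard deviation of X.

For X ~ NegBin(r=6, p=1/4), where X is the number of failures before the r-th success:
Var(X) = 72
SD(X) = √(Var(X)) = √(72) = 6 \sqrt{2}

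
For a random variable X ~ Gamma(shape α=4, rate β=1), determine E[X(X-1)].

E[X(X-1)] = E[X² - X] = E[X²] - E[X]
E[X] = 4
E[X²] = Var(X) + (E[X])² = 4 + (4)² = 20
E[X(X-1)] = 20 - 4 = 16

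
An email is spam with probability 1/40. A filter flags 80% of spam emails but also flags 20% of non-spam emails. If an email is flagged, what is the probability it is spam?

Let D = the rare event, + = positive/flagged.
P(D) = 1/40
P(+|D) = 80/100 = 4/5
P(+|D') = 20/100 = 1/5
P(+) = P(+|D)P(D) + P(+|D')P(D')
     = \frac{4}{5} × \frac{1}{40} + \frac{1}{5} × \frac{39}{40}
     = \frac{43}{200}
P(D|+) = P(+|D)P(D)/P(+) = \frac{4}{43}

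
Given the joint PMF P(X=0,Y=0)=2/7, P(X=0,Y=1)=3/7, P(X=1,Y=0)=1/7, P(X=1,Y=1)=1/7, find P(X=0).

P(X=0) = P(X=0,Y=0) + P(X=0,Y=1)
= 2/7 + 3/7
= 5/7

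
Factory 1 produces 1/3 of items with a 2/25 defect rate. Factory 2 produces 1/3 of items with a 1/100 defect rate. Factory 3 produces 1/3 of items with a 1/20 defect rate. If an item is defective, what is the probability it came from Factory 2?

Using Bayes' theorem:
P(F1) = 1/3, P(D|F1) = 2/25
P(F2) = 1/3, P(D|F2) = 1/100
P(F3) = 1/3, P(D|F3) = 1/20
P(D) = P(D|F1)P(F1) + P(D|F2)P(F2) + P(D|F3)P(F3)
     = \frac{7}{150}
P(F2|D) = P(D|F2)P(F2) / P(D)
= \frac{1}{14}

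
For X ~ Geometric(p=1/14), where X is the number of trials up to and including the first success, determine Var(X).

For X ~ Geometric(p=1/14), where X is the number of trials up to and including the first success:
Var(X) = 182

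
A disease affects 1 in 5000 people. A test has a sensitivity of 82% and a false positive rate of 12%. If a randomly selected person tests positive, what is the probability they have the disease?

Let D = the rare event, + = positive/flagged.
P(D) = 1/5000
P(+|D) = 82/100 = 41/50
P(+|D') = 12/100 = 3/25
P(+) = P(+|D)P(D) + P(+|D')P(D')
     = \frac{41}{50} × \frac{1}{5000} + \frac{3}{25} × \frac{4999}{5000}
     = \frac{6007}{50000}
P(D|+) = P(+|D)P(D)/P(+) = \frac{41}{30035}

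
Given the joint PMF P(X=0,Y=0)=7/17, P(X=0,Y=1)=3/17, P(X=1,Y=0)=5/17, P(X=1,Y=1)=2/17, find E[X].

First find marginal of X:
P(X=0) = 10/17
P(X=1) = 7/17
E[X] = 0 × 10/17 + 1 × 7/17 = 7/17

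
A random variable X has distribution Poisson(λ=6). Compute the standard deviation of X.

For X ~ Poisson(λ=6):
Var(X) = 6
SD(X) = √(Var(X)) = √(6) = \sqrt{6}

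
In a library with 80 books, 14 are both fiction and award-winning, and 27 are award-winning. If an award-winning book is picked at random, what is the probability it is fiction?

P(A ∩ B) = 14/80 = 7/40
P(B) = 27/80
P(A|B) = P(A ∩ B) / P(B) = (7/40) / (27/80) = 14/27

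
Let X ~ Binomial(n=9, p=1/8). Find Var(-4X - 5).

For X ~ Binomial(n=9, p=1/8):
Var(X) = \frac{63}{64}
Var(-4X - 5) = (-4)² × Var(X) = 16 × \frac{63}{64} = \frac{63}{4}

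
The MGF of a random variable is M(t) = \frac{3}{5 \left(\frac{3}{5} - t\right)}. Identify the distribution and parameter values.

The MGF M(t) = \frac{3}{5 \left(\frac{3}{5} - t\right)} is the standard form for the Exponential distribution.
Comparing with the known MGF formula identifies: Exponential(rate λ=3/5)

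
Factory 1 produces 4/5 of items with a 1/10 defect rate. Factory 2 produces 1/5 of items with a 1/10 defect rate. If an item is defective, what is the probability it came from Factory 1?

Using Bayes' theorem:
P(F1) = 4/5, P(D|F1) = 1/10
P(F2) = 1/5, P(D|F2) = 1/10
P(D) = P(D|F1)P(F1) + P(D|F2)P(F2)
     = \frac{1}{10}
P(F1|D) = P(D|F1)P(F1) / P(D)
= \frac{4}{5}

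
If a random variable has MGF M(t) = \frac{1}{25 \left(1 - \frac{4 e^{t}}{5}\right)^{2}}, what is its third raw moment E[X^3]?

To find E[X^3], compute M^(3)(0):
M^(1)(t) = \frac{8 e^{t}}{125 \left(1 - \frac{4 e^{t}}{5}\right)^{3}}
M^(2)(t) = \frac{8 e^{t}}{125 \left(1 - \frac{4 e^{t}}{5}\right)^{3}} + \frac{96 e^{2 t}}{625 \left(1 - \frac{4 e^{t}}{5}\right)^{4}}
M^(3)(t) = \frac{8 e^{t}}{125 \left(1 - \frac{4 e^{t}}{5}\right)^{3}} + \frac{288 e^{2 t}}{625 \left(1 - \frac{4 e^{t}}{5}\right)^{4}} + \frac{1536 e^{3 t}}{3125 \left(1 - \frac{4 e^{t}}{5}\right)^{5}}
M^(3)(0) = 1832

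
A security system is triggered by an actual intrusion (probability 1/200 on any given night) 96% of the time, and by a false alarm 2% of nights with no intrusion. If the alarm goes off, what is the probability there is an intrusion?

Let D = the rare event, + = positive/flagged.
P(D) = 1/200
P(+|D) = 96/100 = 24/25
P(+|D') = 2/100 = 1/50
P(+) = P(+|D)P(D) + P(+|D')P(D')
     = \frac{24}{25} × \frac{1}{200} + \frac{1}{50} × \frac{199}{200}
     = \frac{247}{10000}
P(D|+) = P(+|D)P(D)/P(+) = \frac{48}{247}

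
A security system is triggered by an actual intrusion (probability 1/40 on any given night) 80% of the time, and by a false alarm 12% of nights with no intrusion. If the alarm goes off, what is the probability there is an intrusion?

Let D = the rare event, + = positive/flagged.
P(D) = 1/40
P(+|D) = 80/100 = 4/5
P(+|D') = 12/100 = 3/25
P(+) = P(+|D)P(D) + P(+|D')P(D')
     = \frac{4}{5} × \frac{1}{40} + \frac{3}{25} × \frac{39}{40}
     = \frac{137}{1000}
P(D|+) = P(+|D)P(D)/P(+) = \frac{20}{137}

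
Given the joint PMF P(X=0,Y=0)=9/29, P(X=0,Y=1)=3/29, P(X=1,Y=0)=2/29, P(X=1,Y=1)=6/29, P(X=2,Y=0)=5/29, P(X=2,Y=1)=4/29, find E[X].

First find marginal of X:
P(X=0) = 12/29
P(X=1) = 8/29
P(X=2) = 9/29
E[X] = 0 × 12/29 + 1 × 8/29 + 2 × 9/29 = 26/29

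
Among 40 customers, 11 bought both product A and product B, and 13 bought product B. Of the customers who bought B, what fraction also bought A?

P(A ∩ B) = 11/40
P(B) = 13/40
P(A|B) = P(A ∩ B) / P(B) = (11/40) / (13/40) = 11/13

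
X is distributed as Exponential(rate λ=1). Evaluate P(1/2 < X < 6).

P(1/2 < X < 6) = ∫_{1/2}^{6} f(x) dx
where f(x) = e^{- x}
= - \frac{1}{e^{6}} + e^{- \frac{1}{2}}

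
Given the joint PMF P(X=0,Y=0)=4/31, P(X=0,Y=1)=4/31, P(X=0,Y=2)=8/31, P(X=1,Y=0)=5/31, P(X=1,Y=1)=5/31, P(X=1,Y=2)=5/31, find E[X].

First find marginal of X:
P(X=0) = 16/31
P(X=1) = 15/31
E[X] = 0 × 16/31 + 1 × 15/31 = 15/31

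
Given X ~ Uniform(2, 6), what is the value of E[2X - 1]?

For X ~ Uniform(2, 6):
E[X] = 4
E[2X - 1] = 2 × E[X] - 1 = 7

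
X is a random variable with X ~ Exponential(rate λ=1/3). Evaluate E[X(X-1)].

E[X(X-1)] = E[X² - X] = E[X²] - E[X]
E[X] = 3
E[X²] = Var(X) + (E[X])² = 9 + (3)² = 18
E[X(X-1)] = 18 - 3 = 15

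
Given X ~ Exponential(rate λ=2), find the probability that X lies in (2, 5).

P(2 < X < 5) = ∫_{2}^{5} f(x) dx
where f(x) = 2 e^{- 2 x}
= - \frac{1 - e^{6}}{e^{10}}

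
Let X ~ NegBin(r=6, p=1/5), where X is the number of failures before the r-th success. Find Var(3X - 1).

For X ~ NegBin(r=6, p=1/5), where X is the number of failures before the r-th success:
Var(X) = 120
Var(3X - 1) = (3)² × Var(X) = 9 × 120 = 1080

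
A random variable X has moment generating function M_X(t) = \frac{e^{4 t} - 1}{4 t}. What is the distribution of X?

The MGF M(t) = \frac{e^{4 t} - 1}{4 t} is the standard form for the Uniform distribution.
Comparing with the known MGF formula identifies: Uniform(0, 4)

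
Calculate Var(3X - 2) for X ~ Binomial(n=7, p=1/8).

For X ~ Binomial(n=7, p=1/8):
Var(X) = \frac{49}{64}
Var(3X - 2) = (3)² × Var(X) = 9 × \frac{49}{64} = \frac{441}{64}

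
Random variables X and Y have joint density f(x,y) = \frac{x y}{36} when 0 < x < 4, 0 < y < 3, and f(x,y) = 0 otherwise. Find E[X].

f_X(x) = ∫_0^3 \frac{x y}{36} dy = \frac{x}{8}
E[X] = ∫_0^4 x × (\frac{x}{8}) dx = \frac{8}{3}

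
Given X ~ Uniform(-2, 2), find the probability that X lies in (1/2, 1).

P(1/2 < X < 1) = ∫_{1/2}^{1} f(x) dx
where f(x) = \frac{1}{4}
= \frac{1}{8}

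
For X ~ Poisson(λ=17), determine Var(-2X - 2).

For X ~ Poisson(λ=17):
Var(X) = 17
Var(-2X - 2) = (-2)² × Var(X) = 4 × 17 = 68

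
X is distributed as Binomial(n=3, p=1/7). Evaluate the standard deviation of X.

For X ~ Binomial(n=3, p=1/7):
Var(X) = \frac{18}{49}
SD(X) = √(Var(X)) = √(\frac{18}{49}) = \frac{3 \sqrt{2}}{7}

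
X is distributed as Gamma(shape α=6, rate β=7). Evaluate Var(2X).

For X ~ Gamma(shape α=6, rate β=7):
Var(X) = \frac{6}{49}
Var(2X) = (2)² × Var(X) = 4 × \frac{6}{49} = \frac{24}{49}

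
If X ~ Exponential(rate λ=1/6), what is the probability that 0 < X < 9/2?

P(0 < X < 9/2) = ∫_{0}^{9/2} f(x) dx
where f(x) = \frac{e^{- \frac{x}{6}}}{6}
= 1 - e^{- \frac{3}{4}}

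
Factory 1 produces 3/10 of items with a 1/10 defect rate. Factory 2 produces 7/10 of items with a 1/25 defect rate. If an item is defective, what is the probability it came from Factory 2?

Using Bayes' theorem:
P(F1) = 3/10, P(D|F1) = 1/10
P(F2) = 7/10, P(D|F2) = 1/25
P(D) = P(D|F1)P(F1) + P(D|F2)P(F2)
     = \frac{29}{500}
P(F2|D) = P(D|F2)P(F2) / P(D)
= \frac{14}{29}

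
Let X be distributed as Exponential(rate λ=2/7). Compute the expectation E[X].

For X ~ Exponential(rate λ=2/7), the expected value is:
E[X] = \frac{7}{2}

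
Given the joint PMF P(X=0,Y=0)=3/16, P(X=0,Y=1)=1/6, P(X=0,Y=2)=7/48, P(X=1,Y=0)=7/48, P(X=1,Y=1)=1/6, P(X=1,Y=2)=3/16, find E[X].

First find marginal of X:
P(X=0) = 1/2
P(X=1) = 1/2
E[X] = 0 × 1/2 + 1 × 1/2 = 1/2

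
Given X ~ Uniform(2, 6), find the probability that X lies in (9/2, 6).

P(9/2 < X < 6) = ∫_{9/2}^{6} f(x) dx
where f(x) = \frac{1}{4}
= \frac{3}{8}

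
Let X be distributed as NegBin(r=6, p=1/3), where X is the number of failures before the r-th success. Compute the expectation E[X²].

Using the identity E[X²] = Var(X) + (E[X])²:
E[X] = 12
Var(X) = 36
E[X²] = 36 + (12)²
= 180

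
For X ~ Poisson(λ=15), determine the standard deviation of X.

For X ~ Poisson(λ=15):
Var(X) = 15
SD(X) = √(Var(X)) = √(15) = \sqrt{15}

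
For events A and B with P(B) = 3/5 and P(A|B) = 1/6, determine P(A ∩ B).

By definition, P(A|B) = P(A ∩ B) / P(B)
So P(A ∩ B) = P(A|B) × P(B)
= 1/6 × 3/5
= 1/10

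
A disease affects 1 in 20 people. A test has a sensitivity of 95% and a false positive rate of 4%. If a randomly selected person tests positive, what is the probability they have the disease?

Let D = the rare event, + = positive/flagged.
P(D) = 1/20
P(+|D) = 95/100 = 19/20
P(+|D') = 4/100 = 1/25
P(+) = P(+|D)P(D) + P(+|D')P(D')
     = \frac{19}{20} × \frac{1}{20} + \frac{1}{25} × \frac{19}{20}
     = \frac{171}{2000}
P(D|+) = P(+|D)P(D)/P(+) = \frac{5}{9}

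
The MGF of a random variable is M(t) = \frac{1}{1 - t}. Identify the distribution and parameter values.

The MGF M(t) = \frac{1}{1 - t} is the standard form for the Exponential distribution.
Comparing with the known MGF formula identifies: Exponential(rate λ=1)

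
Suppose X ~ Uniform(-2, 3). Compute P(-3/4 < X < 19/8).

P(-3/4 < X < 19/8) = ∫_{-3/4}^{19/8} f(x) dx
where f(x) = \frac{1}{5}
= \frac{5}{8}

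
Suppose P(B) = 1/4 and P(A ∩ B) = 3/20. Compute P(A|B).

P(A|B) = P(A ∩ B) / P(B)
= (3/20) / (1/4)
= 3/5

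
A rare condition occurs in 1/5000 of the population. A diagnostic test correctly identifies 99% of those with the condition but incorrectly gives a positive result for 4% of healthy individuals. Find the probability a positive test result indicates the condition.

Let D = the rare event, + = positive/flagged.
P(D) = 1/5000
P(+|D) = 99/100
P(+|D') = 4/100 = 1/25
P(+) = P(+|D)P(D) + P(+|D')P(D')
     = \frac{99}{100} × \frac{1}{5000} + \frac{1}{25} × \frac{4999}{5000}
     = \frac{4019}{100000}
P(D|+) = P(+|D)P(D)/P(+) = \frac{99}{20095}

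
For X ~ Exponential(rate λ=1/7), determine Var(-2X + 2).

For X ~ Exponential(rate λ=1/7):
Var(X) = 49
Var(-2X + 2) = (-2)² × Var(X) = 4 × 49 = 196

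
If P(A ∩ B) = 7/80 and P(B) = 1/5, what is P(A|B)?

P(A|B) = P(A ∩ B) / P(B)
= (7/80) / (1/5)
= 7/16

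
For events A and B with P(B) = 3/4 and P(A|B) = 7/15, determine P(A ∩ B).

By definition, P(A|B) = P(A ∩ B) / P(B)
So P(A ∩ B) = P(A|B) × P(B)
= 7/15 × 3/4
= 7/20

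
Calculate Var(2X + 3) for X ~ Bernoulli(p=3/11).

For X ~ Bernoulli(p=3/11):
Var(X) = \frac{24}{121}
Var(2X + 3) = (2)² × Var(X) = 4 × \frac{24}{121} = \frac{96}{121}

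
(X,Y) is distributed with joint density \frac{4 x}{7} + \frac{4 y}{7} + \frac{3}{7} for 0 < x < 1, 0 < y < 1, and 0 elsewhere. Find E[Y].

E[Y] = ∫_0^1 ∫_0^1 y × f(x,y) dx dy
= \frac{23}{42}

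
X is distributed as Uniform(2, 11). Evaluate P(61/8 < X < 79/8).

P(61/8 < X < 79/8) = ∫_{61/8}^{79/8} f(x) dx
where f(x) = \frac{1}{9}
= \frac{1}{4}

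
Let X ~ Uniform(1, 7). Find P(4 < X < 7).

P(4 < X < 7) = ∫_{4}^{7} f(x) dx
where f(x) = \frac{1}{6}
= \frac{1}{2}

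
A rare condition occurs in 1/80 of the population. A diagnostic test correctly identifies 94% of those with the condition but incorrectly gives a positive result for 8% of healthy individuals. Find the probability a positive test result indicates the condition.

Let D = the rare event, + = positive/flagged.
P(D) = 1/80
P(+|D) = 94/100 = 47/50
P(+|D') = 8/100 = 2/25
P(+) = P(+|D)P(D) + P(+|D')P(D')
     = \frac{47}{50} × \frac{1}{80} + \frac{2}{25} × \frac{79}{80}
     = \frac{363}{4000}
P(D|+) = P(+|D)P(D)/P(+) = \frac{47}{363}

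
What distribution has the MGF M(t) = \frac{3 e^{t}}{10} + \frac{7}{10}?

The MGF M(t) = \frac{3 e^{t}}{10} + \frac{7}{10} is the standard form for the Bernoulli distribution.
Comparing with the known MGF formula identifies: Bernoulli(p=3/10)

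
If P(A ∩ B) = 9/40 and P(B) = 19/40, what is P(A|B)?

P(A|B) = P(A ∩ B) / P(B)
= (9/40) / (19/40)
= 9/19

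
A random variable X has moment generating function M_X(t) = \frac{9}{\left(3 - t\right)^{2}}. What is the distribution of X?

The MGF M(t) = \frac{9}{\left(3 - t\right)^{2}} is the standard form for the Gamma distribution.
Comparing with the known MGF formula identifies: Gamma(shape α=2, rate β=3)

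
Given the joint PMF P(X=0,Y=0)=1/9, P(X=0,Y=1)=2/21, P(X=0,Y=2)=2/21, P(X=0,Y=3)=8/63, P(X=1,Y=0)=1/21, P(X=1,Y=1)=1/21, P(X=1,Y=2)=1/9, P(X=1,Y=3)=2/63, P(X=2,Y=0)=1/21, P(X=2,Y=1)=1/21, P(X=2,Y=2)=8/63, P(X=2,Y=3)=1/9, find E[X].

First find marginal of X:
P(X=0) = 3/7
P(X=1) = 5/21
P(X=2) = 1/3
E[X] = 0 × 3/7 + 1 × 5/21 + 2 × 1/3 = 19/21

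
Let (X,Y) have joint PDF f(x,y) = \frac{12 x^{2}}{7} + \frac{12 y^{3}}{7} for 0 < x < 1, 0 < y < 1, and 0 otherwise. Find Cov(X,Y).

E[XY] = ∫∫ xy × f(x,y) dx dy = \frac{27}{70}
E[X] = \frac{9}{14}
E[Y] = \frac{22}{35}
Cov(X,Y) = E[XY] - E[X]E[Y] = - \frac{9}{490}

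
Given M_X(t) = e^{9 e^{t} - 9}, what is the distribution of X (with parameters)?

The MGF M(t) = e^{9 e^{t} - 9} is the standard form for the Poisson distribution.
Comparing with the known MGF formula identifies: Poisson(λ=9)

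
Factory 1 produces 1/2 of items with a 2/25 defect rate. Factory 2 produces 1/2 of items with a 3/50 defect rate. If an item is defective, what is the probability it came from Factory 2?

Using Bayes' theorem:
P(F1) = 1/2, P(D|F1) = 2/25
P(F2) = 1/2, P(D|F2) = 3/50
P(D) = P(D|F1)P(F1) + P(D|F2)P(F2)
     = \frac{7}{100}
P(F2|D) = P(D|F2)P(F2) / P(D)
= \frac{3}{7}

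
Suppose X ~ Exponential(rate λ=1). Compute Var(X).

For X ~ Exponential(rate λ=1):
Var(X) = 1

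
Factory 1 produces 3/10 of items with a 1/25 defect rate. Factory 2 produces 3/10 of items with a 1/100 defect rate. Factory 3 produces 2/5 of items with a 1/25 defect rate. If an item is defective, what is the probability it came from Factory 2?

Using Bayes' theorem:
P(F1) = 3/10, P(D|F1) = 1/25
P(F2) = 3/10, P(D|F2) = 1/100
P(F3) = 2/5, P(D|F3) = 1/25
P(D) = P(D|F1)P(F1) + P(D|F2)P(F2) + P(D|F3)P(F3)
     = \frac{31}{1000}
P(F2|D) = P(D|F2)P(F2) / P(D)
= \frac{3}{31}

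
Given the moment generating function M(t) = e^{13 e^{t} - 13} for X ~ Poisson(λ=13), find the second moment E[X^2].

To find E[X^2], compute M^(2)(0):
M^(1)(t) = 13 e^{t} e^{13 e^{t} - 13}
M^(2)(t) = 169 e^{2 t} e^{13 e^{t} - 13} + 13 e^{t} e^{13 e^{t} - 13}
M^(2)(0) = 182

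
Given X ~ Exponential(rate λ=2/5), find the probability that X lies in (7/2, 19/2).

P(7/2 < X < 19/2) = ∫_{7/2}^{19/2} f(x) dx
where f(x) = \frac{2 e^{- \frac{2 x}{5}}}{5}
= - \frac{1 - e^{\frac{12}{5}}}{e^{\frac{19}{5}}}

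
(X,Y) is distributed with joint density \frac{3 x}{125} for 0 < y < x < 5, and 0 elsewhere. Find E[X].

f_X(x) = ∫_0^x \frac{3 x}{125} dy = \frac{3 x^{2}}{125}
E[X] = ∫_0^5 x × (\frac{3 x^{2}}{125}) dx = \frac{15}{4}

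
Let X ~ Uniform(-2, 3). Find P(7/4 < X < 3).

P(7/4 < X < 3) = ∫_{7/4}^{3} f(x) dx
where f(x) = \frac{1}{5}
= \frac{1}{4}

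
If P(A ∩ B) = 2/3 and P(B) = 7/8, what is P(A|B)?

P(A|B) = P(A ∩ B) / P(B)
= (2/3) / (7/8)
= 16/21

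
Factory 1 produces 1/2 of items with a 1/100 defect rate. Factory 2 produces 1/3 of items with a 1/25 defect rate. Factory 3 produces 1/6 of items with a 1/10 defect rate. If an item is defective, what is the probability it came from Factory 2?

Using Bayes' theorem:
P(F1) = 1/2, P(D|F1) = 1/100
P(F2) = 1/3, P(D|F2) = 1/25
P(F3) = 1/6, P(D|F3) = 1/10
P(D) = P(D|F1)P(F1) + P(D|F2)P(F2) + P(D|F3)P(F3)
     = \frac{7}{200}
P(F2|D) = P(D|F2)P(F2) / P(D)
= \frac{8}{21}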